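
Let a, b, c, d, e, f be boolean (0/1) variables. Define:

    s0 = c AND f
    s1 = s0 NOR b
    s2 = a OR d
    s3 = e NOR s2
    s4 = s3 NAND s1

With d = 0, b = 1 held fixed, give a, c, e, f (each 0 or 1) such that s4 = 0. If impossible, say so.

With d = 0, b = 1 fixed, none of the 16 settings of a, c, e, f give s4 = 0.
For example, with a=0, c=0, e=0, f=0:
s0 = c AND f = 0 AND 0 = 0
s1 = s0 NOR b = 0 NOR 1 = 0
s2 = a OR d = 0 OR 0 = 0
s3 = e NOR s2 = 0 NOR 0 = 1
s4 = s3 NAND s1 = 1 NAND 0 = 1
giving s4 = 1 ≠ 0.

no solution exists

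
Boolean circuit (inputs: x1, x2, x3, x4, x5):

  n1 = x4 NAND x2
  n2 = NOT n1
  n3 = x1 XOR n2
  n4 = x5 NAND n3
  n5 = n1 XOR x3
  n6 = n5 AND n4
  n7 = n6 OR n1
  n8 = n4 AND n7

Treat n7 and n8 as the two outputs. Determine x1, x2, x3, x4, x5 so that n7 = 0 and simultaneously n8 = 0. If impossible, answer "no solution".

x1=0, x2=1, x3=0, x4=1, x5=1

Check with x1=0, x2=1, x3=0, x4=1, x5=1:
n1 = x4 NAND x2 = 1 NAND 1 = 0
n2 = NOT n1 = NOT 0 = 1
n3 = x1 XOR n2 = 0 XOR 1 = 1
n4 = x5 NAND n3 = 1 NAND 1 = 0
n5 = n1 XOR x3 = 0 XOR 0 = 0
n6 = n5 AND n4 = 0 AND 0 = 0
n7 = n6 OR n1 = 0 OR 0 = 0
n8 = n4 AND n7 = 0 AND 0 = 0
So n7 = 0 and n8 = 0.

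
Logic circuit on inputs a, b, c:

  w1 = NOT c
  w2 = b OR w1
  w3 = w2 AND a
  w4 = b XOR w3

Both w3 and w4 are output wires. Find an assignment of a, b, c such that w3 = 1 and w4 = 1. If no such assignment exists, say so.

a=1, b=0, c=0

Check with a=1, b=0, c=0:
w1 = NOT c = NOT 0 = 1
w2 = b OR w1 = 0 OR 1 = 1
w3 = w2 AND a = 1 AND 1 = 1
w4 = b XOR w3 = 0 XOR 1 = 1
So w3 = 1 and w4 = 1.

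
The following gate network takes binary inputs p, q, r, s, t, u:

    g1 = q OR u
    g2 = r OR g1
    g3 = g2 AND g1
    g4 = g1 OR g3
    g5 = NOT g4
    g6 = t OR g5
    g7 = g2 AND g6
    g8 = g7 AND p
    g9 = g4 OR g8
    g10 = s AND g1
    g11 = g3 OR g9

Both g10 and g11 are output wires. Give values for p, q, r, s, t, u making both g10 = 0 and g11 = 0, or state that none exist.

p=0, q=0, r=1, s=0, t=0, u=0

Check with p=0, q=0, r=1, s=0, t=0, u=0:
g1 = q OR u = 0 OR 0 = 0
g2 = r OR g1 = 1 OR 0 = 1
g3 = g2 AND g1 = 1 AND 0 = 0
g4 = g1 OR g3 = 0 OR 0 = 0
g5 = NOT g4 = NOT 0 = 1
g6 = t OR g5 = 0 OR 1 = 1
g7 = g2 AND g6 = 1 AND 1 = 1
g8 = g7 AND p = 1 AND 0 = 0
g9 = g4 OR g8 = 0 OR 0 = 0
g10 = s AND g1 = 0 AND 0 = 0
g11 = g3 OR g9 = 0 OR 0 = 0
So g10 = 0 and g11 = 0.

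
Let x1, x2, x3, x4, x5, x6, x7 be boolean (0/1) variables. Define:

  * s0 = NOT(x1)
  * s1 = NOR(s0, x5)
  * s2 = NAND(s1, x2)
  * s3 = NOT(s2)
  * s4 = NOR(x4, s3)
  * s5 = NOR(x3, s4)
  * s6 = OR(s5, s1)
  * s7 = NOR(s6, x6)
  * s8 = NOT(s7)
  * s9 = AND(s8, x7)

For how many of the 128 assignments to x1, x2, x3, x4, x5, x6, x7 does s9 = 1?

46

s9 = AND(s8, x7) must be 1, so both s8 = 1 and x7 = 1.
Enumerating the 128 input combinations, 46 give s9 = 1 and 82 give s9 = 0.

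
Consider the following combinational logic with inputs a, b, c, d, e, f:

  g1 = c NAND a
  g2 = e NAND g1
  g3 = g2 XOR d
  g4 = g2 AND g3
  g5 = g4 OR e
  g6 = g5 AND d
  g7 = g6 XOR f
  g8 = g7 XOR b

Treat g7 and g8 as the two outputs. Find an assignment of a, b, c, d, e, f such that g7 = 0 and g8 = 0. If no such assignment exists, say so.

a=0 b=0 c=0 d=1 e=1 f=1

Check with a=0 b=0 c=0 d=1 e=1 f=1:
g1 = c NAND a = 0 NAND 0 = 1
g2 = e NAND g1 = 1 NAND 1 = 0
g3 = g2 XOR d = 0 XOR 1 = 1
g4 = g2 AND g3 = 0 AND 1 = 0
g5 = g4 OR e = 0 OR 1 = 1
g6 = g5 AND d = 1 AND 1 = 1
g7 = g6 XOR f = 1 XOR 1 = 0
g8 = g7 XOR b = 0 XOR 0 = 0
So g7 = 0 and g8 = 0.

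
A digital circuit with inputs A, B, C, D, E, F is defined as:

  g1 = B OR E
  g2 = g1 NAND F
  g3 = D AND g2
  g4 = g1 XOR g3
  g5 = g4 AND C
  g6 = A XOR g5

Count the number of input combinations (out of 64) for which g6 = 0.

32

g6 = A XOR g5 must be 0, so A and g5 are equal.
Enumerating the 64 input combinations, 32 give g6 = 0 and 32 give g6 = 1.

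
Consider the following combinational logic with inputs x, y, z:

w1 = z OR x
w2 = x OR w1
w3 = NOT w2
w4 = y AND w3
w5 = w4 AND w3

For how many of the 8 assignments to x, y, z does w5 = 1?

w5 = w4 AND w3 must be 1, so both w4 = 1 and w3 = 1.
w4 = y AND w3 must be 1, so both y = 1 and w3 = 1.
Satisfying assignments:
  x=0, y=1, z=0

1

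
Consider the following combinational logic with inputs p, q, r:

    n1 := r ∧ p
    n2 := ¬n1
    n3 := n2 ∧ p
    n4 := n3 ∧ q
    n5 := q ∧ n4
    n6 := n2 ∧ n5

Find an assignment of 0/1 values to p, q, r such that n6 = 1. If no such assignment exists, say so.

n6 = n2 ∧ n5 must be 1, so both n2 = 1 and n5 = 1.
n2 = ¬n1 must be 1, so n1 = 0.
n5 = q ∧ n4 must be 1, so both q = 1 and n4 = 1.
Check with p=1, q=1, r=0:
n1 = r ∧ p = 0 ∧ 1 = 0
n2 = ¬n1 = ¬0 = 1
n3 = n2 ∧ p = 1 ∧ 1 = 1
n4 = n3 ∧ q = 1 ∧ 1 = 1
n5 = q ∧ n4 = 1 ∧ 1 = 1
n6 = n2 ∧ n5 = 1 ∧ 1 = 1
So n6 = 1 as required.

p=1, q=1, r=0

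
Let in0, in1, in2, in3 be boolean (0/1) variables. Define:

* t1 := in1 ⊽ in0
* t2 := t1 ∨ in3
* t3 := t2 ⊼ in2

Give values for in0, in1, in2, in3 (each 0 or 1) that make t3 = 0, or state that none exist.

t3 = t2 ⊼ in2 must be 0, so both t2 = 1 and in2 = 1.
t2 = t1 ∨ in3 must be 1, so at least one of t1, in3 is 1.
Check with in0=0 in1=1 in2=1 in3=1:
t1 = in1 ⊽ in0 = 1 ⊽ 0 = 0
t2 = t1 ∨ in3 = 0 ∨ 1 = 1
t3 = t2 ⊼ in2 = 1 ⊼ 1 = 0
So t3 = 0 as required.

in0=0 in1=1 in2=1 in3=1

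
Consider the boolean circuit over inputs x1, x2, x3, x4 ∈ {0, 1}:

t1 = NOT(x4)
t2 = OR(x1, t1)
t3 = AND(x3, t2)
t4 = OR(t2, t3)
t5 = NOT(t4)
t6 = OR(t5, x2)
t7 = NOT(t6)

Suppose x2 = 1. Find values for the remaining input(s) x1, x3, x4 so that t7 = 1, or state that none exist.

no solution exists

With x2 = 1 fixed, none of the 8 settings of x1, x3, x4 give t7 = 1.
For example, with x1=1, x3=0, x4=0:
t1 = NOT(x4) = NOT 0 = 1
t2 = OR(x1, t1) = OR(1, 1) = 1
t3 = AND(x3, t2) = AND(0, 1) = 0
t4 = OR(t2, t3) = OR(1, 0) = 1
t5 = NOT(t4) = NOT 1 = 0
t6 = OR(t5, x2) = OR(0, 1) = 1
t7 = NOT(t6) = NOT 1 = 0
giving t7 = 0 ≠ 1.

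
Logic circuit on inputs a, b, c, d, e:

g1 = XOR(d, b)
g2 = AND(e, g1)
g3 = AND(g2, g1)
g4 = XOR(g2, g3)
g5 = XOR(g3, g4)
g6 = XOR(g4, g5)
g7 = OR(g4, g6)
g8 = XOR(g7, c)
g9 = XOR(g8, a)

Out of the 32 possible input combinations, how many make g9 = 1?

16

g9 = XOR(g8, a) must be 1, so g8 and a differ.
Enumerating the 32 input combinations, 16 give g9 = 1 and 16 give g9 = 0.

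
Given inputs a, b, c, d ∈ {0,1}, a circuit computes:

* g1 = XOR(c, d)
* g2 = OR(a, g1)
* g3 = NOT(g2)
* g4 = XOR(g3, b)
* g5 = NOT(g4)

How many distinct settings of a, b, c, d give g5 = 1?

8

g5 = NOT(g4) must be 1, so g4 = 0.
Enumerating the 16 input combinations, 8 give g5 = 1 and 8 give g5 = 0.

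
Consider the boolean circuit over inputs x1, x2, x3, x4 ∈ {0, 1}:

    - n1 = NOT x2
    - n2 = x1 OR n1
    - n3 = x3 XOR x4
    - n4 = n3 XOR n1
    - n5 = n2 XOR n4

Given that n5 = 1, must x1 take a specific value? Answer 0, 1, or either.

Both values of x1 occur among assignments with n5 = 1:
  x1=0: x1=0, x2=0, x3=0, x4=1
  x1=1: x1=1, x2=0, x3=0, x4=1

either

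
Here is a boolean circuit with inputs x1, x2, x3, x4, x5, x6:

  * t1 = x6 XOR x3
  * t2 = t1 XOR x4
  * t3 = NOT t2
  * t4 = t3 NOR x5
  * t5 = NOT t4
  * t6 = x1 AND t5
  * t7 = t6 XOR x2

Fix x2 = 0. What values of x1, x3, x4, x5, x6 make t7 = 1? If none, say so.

Check with x2 = 0 and x1=1, x3=1, x4=1, x5=0, x6=0:
t1 = x6 XOR x3 = 0 XOR 1 = 1
t2 = t1 XOR x4 = 1 XOR 1 = 0
t3 = NOT t2 = NOT 0 = 1
t4 = t3 NOR x5 = 1 NOR 0 = 0
t5 = NOT t4 = NOT 0 = 1
t6 = x1 AND t5 = 1 AND 1 = 1
t7 = t6 XOR x2 = 1 XOR 0 = 1
So t7 = 1.

x1=1 x3=1 x4=1 x5=0 x6=0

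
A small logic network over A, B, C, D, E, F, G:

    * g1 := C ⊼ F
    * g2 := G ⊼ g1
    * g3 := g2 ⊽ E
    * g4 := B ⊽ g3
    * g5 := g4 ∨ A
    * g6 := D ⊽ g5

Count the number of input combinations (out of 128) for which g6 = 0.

109

g6 = D ⊽ g5 must be 0, so at least one of D, g5 is 1.
Enumerating the 128 input combinations, 109 give g6 = 0 and 19 give g6 = 1.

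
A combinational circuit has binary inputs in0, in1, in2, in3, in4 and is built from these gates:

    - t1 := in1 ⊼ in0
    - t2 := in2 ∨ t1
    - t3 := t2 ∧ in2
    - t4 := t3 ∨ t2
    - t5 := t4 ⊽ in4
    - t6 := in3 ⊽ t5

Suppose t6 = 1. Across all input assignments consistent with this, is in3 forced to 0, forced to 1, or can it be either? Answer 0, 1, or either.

0

t6 = in3 ⊽ t5 must be 1, so both in3 = 0 and t5 = 0.
Every assignment with t6 = 1 has in3 = 0; there are 15 such assignment(s).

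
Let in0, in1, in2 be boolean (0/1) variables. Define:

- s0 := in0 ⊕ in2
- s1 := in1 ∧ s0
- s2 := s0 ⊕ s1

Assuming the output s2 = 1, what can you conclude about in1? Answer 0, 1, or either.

s2 = s0 ⊕ s1 must be 1, so s0 and s1 differ.
Every assignment with s2 = 1 has in1 = 0; there are 2 such assignment(s).
  in0=0, in1=0, in2=1
  in0=1, in1=0, in2=0

0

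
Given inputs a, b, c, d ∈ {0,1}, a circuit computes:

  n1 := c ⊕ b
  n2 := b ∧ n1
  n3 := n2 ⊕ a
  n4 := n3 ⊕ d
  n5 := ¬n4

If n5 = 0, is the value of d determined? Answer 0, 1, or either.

either

Both values of d occur among assignments with n5 = 0:
  d=0: a=0, b=1, c=0, d=0
  d=1: a=0, b=0, c=0, d=1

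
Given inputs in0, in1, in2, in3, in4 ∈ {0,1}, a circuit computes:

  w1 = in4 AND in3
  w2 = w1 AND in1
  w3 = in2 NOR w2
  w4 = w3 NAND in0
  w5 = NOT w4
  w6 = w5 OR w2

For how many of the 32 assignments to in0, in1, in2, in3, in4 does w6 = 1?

11

w6 = w5 OR w2 must be 1, so at least one of w5, w2 is 1.
Enumerating the 32 input combinations, 11 give w6 = 1 and 21 give w6 = 0.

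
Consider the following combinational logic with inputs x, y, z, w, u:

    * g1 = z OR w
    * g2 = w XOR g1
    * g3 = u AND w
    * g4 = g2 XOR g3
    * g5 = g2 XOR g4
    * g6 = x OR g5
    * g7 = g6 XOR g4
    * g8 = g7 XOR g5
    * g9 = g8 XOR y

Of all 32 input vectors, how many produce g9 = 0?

16

g9 = g8 XOR y must be 0, so g8 and y are equal.
Enumerating the 32 input combinations, 16 give g9 = 0 and 16 give g9 = 1.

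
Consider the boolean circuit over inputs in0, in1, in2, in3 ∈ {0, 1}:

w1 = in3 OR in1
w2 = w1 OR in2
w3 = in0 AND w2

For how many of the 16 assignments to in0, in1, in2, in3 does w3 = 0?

w3 = in0 AND w2 must be 0, so at least one of in0, w2 is 0.
Enumerating the 16 input combinations, 9 give w3 = 0 and 7 give w3 = 1.

9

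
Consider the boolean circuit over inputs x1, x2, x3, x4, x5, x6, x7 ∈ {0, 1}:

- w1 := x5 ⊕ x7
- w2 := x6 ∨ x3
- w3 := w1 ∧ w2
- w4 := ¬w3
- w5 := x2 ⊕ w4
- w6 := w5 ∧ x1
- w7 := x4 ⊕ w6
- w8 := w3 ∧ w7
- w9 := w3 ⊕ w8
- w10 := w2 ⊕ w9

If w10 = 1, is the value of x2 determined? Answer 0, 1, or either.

Both values of x2 occur among assignments with w10 = 1:
  x2=0: x1=0, x2=0, x3=0, x4=0, x5=0, x6=1, x7=0
  x2=1: x1=0, x2=1, x3=0, x4=0, x5=0, x6=1, x7=0

either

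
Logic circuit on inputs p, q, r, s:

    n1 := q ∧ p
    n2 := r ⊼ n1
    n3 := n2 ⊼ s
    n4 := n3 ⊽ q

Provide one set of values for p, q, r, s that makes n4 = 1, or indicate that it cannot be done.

n4 = n3 ⊽ q must be 1, so both n3 = 0 and q = 0.
n3 = n2 ⊼ s must be 0, so both n2 = 1 and s = 1.
Check with p=0, q=0, r=1, s=1:
n1 = q ∧ p = 0 ∧ 0 = 0
n2 = r ⊼ n1 = 1 ⊼ 0 = 1
n3 = n2 ⊼ s = 1 ⊼ 1 = 0
n4 = n3 ⊽ q = 0 ⊽ 0 = 1
So n4 = 1 as required.

p=0, q=0, r=1, s=1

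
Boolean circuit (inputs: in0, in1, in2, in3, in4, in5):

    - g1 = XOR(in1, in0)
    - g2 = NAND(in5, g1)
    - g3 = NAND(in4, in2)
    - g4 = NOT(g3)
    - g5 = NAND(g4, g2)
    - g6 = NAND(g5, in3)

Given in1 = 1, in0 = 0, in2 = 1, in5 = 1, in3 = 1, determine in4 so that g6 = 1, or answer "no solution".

With in1 = 1, in0 = 0, in2 = 1, in5 = 1, in3 = 1 fixed, none of the 2 settings of in4 give g6 = 1.
For example, with in4=1:
g1 = XOR(in1, in0) = XOR(1, 0) = 1
g2 = NAND(in5, g1) = NAND(1, 1) = 0
g3 = NAND(in4, in2) = NAND(1, 1) = 0
g4 = NOT(g3) = NOT 0 = 1
g5 = NAND(g4, g2) = NAND(1, 0) = 1
g6 = NAND(g5, in3) = NAND(1, 1) = 0
giving g6 = 0 ≠ 1.

no solution exists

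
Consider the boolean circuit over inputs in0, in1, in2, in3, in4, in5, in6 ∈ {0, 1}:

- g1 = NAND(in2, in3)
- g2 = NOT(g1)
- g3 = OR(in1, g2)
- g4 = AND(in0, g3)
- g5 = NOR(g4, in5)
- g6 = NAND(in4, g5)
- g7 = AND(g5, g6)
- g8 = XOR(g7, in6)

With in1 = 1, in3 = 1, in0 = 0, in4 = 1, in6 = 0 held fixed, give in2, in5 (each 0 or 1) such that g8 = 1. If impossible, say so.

With in1 = 1, in3 = 1, in0 = 0, in4 = 1, in6 = 0 fixed, none of the 4 settings of in2, in5 give g8 = 1.
For example, with in2=1, in5=1:
g1 = NAND(in2, in3) = NAND(1, 1) = 0
g2 = NOT(g1) = NOT 0 = 1
g3 = OR(in1, g2) = OR(1, 1) = 1
g4 = AND(in0, g3) = AND(0, 1) = 0
g5 = NOR(g4, in5) = NOR(0, 1) = 0
g6 = NAND(in4, g5) = NAND(1, 0) = 1
g7 = AND(g5, g6) = AND(0, 1) = 0
g8 = XOR(g7, in6) = XOR(0, 0) = 0
giving g8 = 0 ≠ 1.

no solution exists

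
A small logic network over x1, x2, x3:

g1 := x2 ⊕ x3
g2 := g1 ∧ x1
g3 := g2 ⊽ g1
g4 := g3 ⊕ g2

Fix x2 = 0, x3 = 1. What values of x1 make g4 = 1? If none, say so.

g4 = g3 ⊕ g2 must be 1, so g3 and g2 differ.
Check with x2 = 0, x3 = 1 and x1=1:
g1 = x2 ⊕ x3 = 0 ⊕ 1 = 1
g2 = g1 ∧ x1 = 1 ∧ 1 = 1
g3 = g2 ⊽ g1 = 1 ⊽ 1 = 0
g4 = g3 ⊕ g2 = 0 ⊕ 1 = 1
So g4 = 1.

x1=1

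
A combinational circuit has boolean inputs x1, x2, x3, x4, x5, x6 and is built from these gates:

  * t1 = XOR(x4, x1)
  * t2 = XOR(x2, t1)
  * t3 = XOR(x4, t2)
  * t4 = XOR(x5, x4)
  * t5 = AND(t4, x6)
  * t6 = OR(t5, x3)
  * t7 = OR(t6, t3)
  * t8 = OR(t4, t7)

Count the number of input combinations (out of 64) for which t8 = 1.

56

t8 = OR(t4, t7) must be 1, so at least one of t4, t7 is 1.
Enumerating the 64 input combinations, 56 give t8 = 1 and 8 give t8 = 0.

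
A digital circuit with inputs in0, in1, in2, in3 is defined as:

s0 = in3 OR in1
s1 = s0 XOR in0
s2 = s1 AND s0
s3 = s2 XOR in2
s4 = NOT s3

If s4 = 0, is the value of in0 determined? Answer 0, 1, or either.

Both values of in0 occur among assignments with s4 = 0:
  in0=0: in0=0, in1=0, in2=0, in3=1
  in0=1: in0=1, in1=0, in2=1, in3=0

either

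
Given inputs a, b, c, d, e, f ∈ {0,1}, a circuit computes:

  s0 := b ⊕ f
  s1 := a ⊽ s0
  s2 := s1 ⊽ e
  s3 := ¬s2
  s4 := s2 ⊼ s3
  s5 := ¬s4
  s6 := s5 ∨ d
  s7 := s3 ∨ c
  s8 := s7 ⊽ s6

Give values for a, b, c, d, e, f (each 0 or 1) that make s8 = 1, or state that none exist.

a=1, b=1, c=0, d=0, e=0, f=1

s8 = s7 ⊽ s6 must be 1, so both s7 = 0 and s6 = 0.
Check with a=1, b=1, c=0, d=0, e=0, f=1:
s0 = b ⊕ f = 1 ⊕ 1 = 0
s1 = a ⊽ s0 = 1 ⊽ 0 = 0
s2 = s1 ⊽ e = 0 ⊽ 0 = 1
s3 = ¬s2 = ¬1 = 0
s4 = s2 ⊼ s3 = 1 ⊼ 0 = 1
s5 = ¬s4 = ¬1 = 0
s6 = s5 ∨ d = 0 ∨ 0 = 0
s7 = s3 ∨ c = 0 ∨ 0 = 0
s8 = s7 ⊽ s6 = 0 ⊽ 0 = 1
So s8 = 1 as required.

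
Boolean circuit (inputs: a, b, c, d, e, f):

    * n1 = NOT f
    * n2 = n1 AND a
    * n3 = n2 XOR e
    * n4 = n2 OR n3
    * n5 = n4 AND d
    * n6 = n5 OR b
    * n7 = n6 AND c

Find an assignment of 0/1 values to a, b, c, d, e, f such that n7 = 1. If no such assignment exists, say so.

n7 = n6 AND c must be 1, so both n6 = 1 and c = 1.
n6 = n5 OR b must be 1, so at least one of n5, b is 1.
Check with a=0, b=1, c=1, d=0, e=0, f=0:
n1 = NOT f = NOT 0 = 1
n2 = n1 AND a = 1 AND 0 = 0
n3 = n2 XOR e = 0 XOR 0 = 0
n4 = n2 OR n3 = 0 OR 0 = 0
n5 = n4 AND d = 0 AND 0 = 0
n6 = n5 OR b = 0 OR 1 = 1
n7 = n6 AND c = 1 AND 1 = 1
So n7 = 1 as required.

a=0, b=1, c=1, d=0, e=0, f=0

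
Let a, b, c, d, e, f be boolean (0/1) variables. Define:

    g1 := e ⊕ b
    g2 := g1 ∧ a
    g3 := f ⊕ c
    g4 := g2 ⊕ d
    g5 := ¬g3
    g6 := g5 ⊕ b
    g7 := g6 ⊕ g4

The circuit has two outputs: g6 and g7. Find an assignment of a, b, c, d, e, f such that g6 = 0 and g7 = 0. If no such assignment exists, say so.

a=0, b=0, c=0, d=0, e=0, f=1

Check with a=0, b=0, c=0, d=0, e=0, f=1:
g1 = e ⊕ b = 0 ⊕ 0 = 0
g2 = g1 ∧ a = 0 ∧ 0 = 0
g3 = f ⊕ c = 1 ⊕ 0 = 1
g4 = g2 ⊕ d = 0 ⊕ 0 = 0
g5 = ¬g3 = ¬1 = 0
g6 = g5 ⊕ b = 0 ⊕ 0 = 0
g7 = g6 ⊕ g4 = 0 ⊕ 0 = 0
So g6 = 0 and g7 = 0.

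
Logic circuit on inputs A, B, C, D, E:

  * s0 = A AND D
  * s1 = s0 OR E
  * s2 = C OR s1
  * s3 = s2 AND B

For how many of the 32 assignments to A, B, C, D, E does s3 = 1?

s3 = s2 AND B must be 1, so both s2 = 1 and B = 1.
s2 = C OR s1 must be 1, so at least one of C, s1 is 1.
Enumerating the 32 input combinations, 13 give s3 = 1 and 19 give s3 = 0.

13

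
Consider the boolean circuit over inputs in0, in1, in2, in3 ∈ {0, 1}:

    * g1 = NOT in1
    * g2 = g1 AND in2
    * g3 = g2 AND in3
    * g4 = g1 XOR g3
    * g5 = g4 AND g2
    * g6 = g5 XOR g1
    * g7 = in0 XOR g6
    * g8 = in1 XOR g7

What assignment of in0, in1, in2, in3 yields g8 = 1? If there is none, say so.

in0=0 in1=0 in2=1 in3=1

Check with in0=0 in1=0 in2=1 in3=1:
g1 = NOT in1 = NOT 0 = 1
g2 = g1 AND in2 = 1 AND 1 = 1
g3 = g2 AND in3 = 1 AND 1 = 1
g4 = g1 XOR g3 = 1 XOR 1 = 0
g5 = g4 AND g2 = 0 AND 1 = 0
g6 = g5 XOR g1 = 0 XOR 1 = 1
g7 = in0 XOR g6 = 0 XOR 1 = 1
g8 = in1 XOR g7 = 0 XOR 1 = 1
So g8 = 1 as required.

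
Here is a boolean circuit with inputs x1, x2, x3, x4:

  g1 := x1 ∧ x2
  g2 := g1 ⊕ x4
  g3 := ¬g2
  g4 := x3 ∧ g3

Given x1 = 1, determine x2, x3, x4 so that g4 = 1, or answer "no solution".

x2=1, x3=1, x4=1

Check with x1 = 1 and x2=1, x3=1, x4=1:
g1 = x1 ∧ x2 = 1 ∧ 1 = 1
g2 = g1 ⊕ x4 = 1 ⊕ 1 = 0
g3 = ¬g2 = ¬0 = 1
g4 = x3 ∧ g3 = 1 ∧ 1 = 1
So g4 = 1.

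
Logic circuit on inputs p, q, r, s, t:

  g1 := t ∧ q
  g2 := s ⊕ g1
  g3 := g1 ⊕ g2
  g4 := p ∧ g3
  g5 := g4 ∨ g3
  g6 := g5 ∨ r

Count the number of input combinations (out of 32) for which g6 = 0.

8

g6 = g5 ∨ r must be 0, so both g5 = 0 and r = 0.
g5 = g4 ∨ g3 must be 0, so both g4 = 0 and g3 = 0.
g4 = p ∧ g3 must be 0, so at least one of p, g3 is 0.
Enumerating the 32 input combinations, 8 give g6 = 0 and 24 give g6 = 1.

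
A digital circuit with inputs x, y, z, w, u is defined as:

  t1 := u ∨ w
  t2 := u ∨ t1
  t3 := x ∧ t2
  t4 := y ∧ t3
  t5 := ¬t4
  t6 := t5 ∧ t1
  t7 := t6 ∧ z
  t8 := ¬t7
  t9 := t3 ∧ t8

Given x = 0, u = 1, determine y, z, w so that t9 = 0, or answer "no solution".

y=0, z=1, w=0

t9 = t3 ∧ t8 must be 0, so at least one of t3, t8 is 0.
Check with x = 0, u = 1 and y=0, z=1, w=0:
t1 = u ∨ w = 1 ∨ 0 = 1
t2 = u ∨ t1 = 1 ∨ 1 = 1
t3 = x ∧ t2 = 0 ∧ 1 = 0
t4 = y ∧ t3 = 0 ∧ 0 = 0
t5 = ¬t4 = ¬0 = 1
t6 = t5 ∧ t1 = 1 ∧ 1 = 1
t7 = t6 ∧ z = 1 ∧ 1 = 1
t8 = ¬t7 = ¬1 = 0
t9 = t3 ∧ t8 = 0 ∧ 0 = 0
So t9 = 0.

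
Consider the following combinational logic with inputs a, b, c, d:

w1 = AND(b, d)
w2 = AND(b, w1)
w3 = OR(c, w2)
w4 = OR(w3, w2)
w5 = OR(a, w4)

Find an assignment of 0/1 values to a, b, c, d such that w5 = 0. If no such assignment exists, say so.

a=0, b=0, c=0, d=1

Check with a=0, b=0, c=0, d=1:
w1 = AND(b, d) = AND(0, 1) = 0
w2 = AND(b, w1) = AND(0, 0) = 0
w3 = OR(c, w2) = OR(0, 0) = 0
w4 = OR(w3, w2) = OR(0, 0) = 0
w5 = OR(a, w4) = OR(0, 0) = 0
So w5 = 0 as required.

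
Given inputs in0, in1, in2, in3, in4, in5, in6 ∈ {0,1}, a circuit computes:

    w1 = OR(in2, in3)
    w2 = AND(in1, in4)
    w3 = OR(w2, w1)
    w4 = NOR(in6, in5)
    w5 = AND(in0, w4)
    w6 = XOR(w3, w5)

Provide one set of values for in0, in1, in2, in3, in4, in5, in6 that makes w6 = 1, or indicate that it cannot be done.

w6 = XOR(w3, w5) must be 1, so w3 and w5 differ.
Check with in0=1, in1=1, in2=0, in3=0, in4=1, in5=1, in6=1:
w1 = OR(in2, in3) = OR(0, 0) = 0
w2 = AND(in1, in4) = AND(1, 1) = 1
w3 = OR(w2, w1) = OR(1, 0) = 1
w4 = NOR(in6, in5) = NOR(1, 1) = 0
w5 = AND(in0, w4) = AND(1, 0) = 0
w6 = XOR(w3, w5) = XOR(1, 0) = 1
So w6 = 1 as required.

in0=1, in1=1, in2=0, in3=0, in4=1, in5=1, in6=1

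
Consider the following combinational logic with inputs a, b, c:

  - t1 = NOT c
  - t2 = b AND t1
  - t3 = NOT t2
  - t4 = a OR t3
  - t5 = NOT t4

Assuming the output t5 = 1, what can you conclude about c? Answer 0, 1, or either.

t5 = NOT t4 must be 1, so t4 = 0.
t4 = a OR t3 must be 0, so both a = 0 and t3 = 0.
Every assignment with t5 = 1 has c = 0; there are 1 such assignment(s).
  a=0, b=1, c=0

0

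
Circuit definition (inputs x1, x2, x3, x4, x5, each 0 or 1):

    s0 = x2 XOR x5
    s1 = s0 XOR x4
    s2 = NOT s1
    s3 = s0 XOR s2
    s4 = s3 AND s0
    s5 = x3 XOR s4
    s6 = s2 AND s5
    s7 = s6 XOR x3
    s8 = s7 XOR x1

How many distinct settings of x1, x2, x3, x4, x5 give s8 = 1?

16

s8 = s7 XOR x1 must be 1, so s7 and x1 differ.
Enumerating the 32 input combinations, 16 give s8 = 1 and 16 give s8 = 0.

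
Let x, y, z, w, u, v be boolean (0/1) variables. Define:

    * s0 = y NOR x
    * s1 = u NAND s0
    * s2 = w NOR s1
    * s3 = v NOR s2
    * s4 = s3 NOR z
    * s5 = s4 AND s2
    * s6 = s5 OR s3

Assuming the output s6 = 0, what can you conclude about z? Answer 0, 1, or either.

either

Both values of z occur among assignments with s6 = 0:
  z=0: x=0, y=0, z=0, w=0, u=0, v=1
  z=1: x=0, y=0, z=1, w=0, u=0, v=1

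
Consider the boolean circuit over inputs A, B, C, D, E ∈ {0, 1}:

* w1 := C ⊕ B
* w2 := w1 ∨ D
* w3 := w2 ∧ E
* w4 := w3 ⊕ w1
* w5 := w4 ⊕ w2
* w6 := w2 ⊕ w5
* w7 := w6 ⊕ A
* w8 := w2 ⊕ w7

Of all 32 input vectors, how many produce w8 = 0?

16

w8 = w2 ⊕ w7 must be 0, so w2 and w7 are equal.
Enumerating the 32 input combinations, 16 give w8 = 0 and 16 give w8 = 1.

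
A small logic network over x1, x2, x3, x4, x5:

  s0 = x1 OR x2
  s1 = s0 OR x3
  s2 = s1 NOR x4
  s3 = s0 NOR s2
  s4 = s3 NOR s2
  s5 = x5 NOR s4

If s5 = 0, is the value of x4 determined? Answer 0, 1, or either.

either

Both values of x4 occur among assignments with s5 = 0:
  x4=0: x1=0, x2=0, x3=0, x4=0, x5=1
  x4=1: x1=0, x2=0, x3=0, x4=1, x5=1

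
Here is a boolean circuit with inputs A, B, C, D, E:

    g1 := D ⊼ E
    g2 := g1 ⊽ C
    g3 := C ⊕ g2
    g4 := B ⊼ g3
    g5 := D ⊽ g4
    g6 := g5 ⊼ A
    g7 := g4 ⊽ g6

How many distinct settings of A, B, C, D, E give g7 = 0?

30

g7 = g4 ⊽ g6 must be 0, so at least one of g4, g6 is 1.
Enumerating the 32 input combinations, 30 give g7 = 0 and 2 give g7 = 1.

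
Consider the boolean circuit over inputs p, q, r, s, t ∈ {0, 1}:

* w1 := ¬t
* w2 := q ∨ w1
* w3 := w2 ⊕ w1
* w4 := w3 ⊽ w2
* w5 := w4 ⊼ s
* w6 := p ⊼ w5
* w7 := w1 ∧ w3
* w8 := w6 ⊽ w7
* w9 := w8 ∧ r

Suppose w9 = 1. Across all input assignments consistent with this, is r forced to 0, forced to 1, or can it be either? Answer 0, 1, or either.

1

w9 = w8 ∧ r must be 1, so both w8 = 1 and r = 1.
w8 = w6 ⊽ w7 must be 1, so both w6 = 0 and w7 = 0.
w6 = p ⊼ w5 must be 0, so both p = 1 and w5 = 1.
Every assignment with w9 = 1 has r = 1; there are 7 such assignment(s).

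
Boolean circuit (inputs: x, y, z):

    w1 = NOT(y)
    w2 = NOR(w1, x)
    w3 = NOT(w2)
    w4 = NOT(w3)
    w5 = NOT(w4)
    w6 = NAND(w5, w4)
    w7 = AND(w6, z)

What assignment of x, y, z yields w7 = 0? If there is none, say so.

x=0 y=1 z=0

w7 = AND(w6, z) must be 0, so at least one of w6, z is 0.
Check with x=0 y=1 z=0:
w1 = NOT(y) = NOT 1 = 0
w2 = NOR(w1, x) = NOR(0, 0) = 1
w3 = NOT(w2) = NOT 1 = 0
w4 = NOT(w3) = NOT 0 = 1
w5 = NOT(w4) = NOT 1 = 0
w6 = NAND(w5, w4) = NAND(0, 1) = 1
w7 = AND(w6, z) = AND(1, 0) = 0
So w7 = 0 as required.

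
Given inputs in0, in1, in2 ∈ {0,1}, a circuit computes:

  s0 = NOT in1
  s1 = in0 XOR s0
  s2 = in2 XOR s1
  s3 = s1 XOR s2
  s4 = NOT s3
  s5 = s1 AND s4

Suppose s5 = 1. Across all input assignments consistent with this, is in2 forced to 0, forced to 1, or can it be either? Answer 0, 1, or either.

s5 = s1 AND s4 must be 1, so both s1 = 1 and s4 = 1.
Every assignment with s5 = 1 has in2 = 0; there are 2 such assignment(s).
  in0=0, in1=0, in2=0
  in0=1, in1=1, in2=0

0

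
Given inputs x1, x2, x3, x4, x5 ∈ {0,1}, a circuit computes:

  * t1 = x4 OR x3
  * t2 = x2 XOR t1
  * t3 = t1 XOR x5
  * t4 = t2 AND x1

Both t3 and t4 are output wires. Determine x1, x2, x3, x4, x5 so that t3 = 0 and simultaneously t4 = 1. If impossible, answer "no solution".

Check with x1=1 x2=0 x3=0 x4=1 x5=1:
t1 = x4 OR x3 = 1 OR 0 = 1
t2 = x2 XOR t1 = 0 XOR 1 = 1
t3 = t1 XOR x5 = 1 XOR 1 = 0
t4 = t2 AND x1 = 1 AND 1 = 1
So t3 = 0 and t4 = 1.

x1=1 x2=0 x3=0 x4=1 x5=1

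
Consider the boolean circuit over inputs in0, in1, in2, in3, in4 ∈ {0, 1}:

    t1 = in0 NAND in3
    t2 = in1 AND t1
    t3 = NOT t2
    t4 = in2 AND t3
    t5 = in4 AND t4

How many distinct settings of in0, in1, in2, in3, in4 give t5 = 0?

t5 = in4 AND t4 must be 0, so at least one of in4, t4 is 0.
Enumerating the 32 input combinations, 27 give t5 = 0 and 5 give t5 = 1.

27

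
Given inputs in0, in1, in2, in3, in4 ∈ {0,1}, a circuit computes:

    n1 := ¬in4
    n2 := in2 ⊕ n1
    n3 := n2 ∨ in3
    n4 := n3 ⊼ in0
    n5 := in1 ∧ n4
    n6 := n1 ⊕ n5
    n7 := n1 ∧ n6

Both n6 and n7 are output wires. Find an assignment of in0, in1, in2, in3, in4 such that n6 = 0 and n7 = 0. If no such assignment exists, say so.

Check with in0=0 in1=1 in2=1 in3=0 in4=0:
n1 = ¬in4 = ¬0 = 1
n2 = in2 ⊕ n1 = 1 ⊕ 1 = 0
n3 = n2 ∨ in3 = 0 ∨ 0 = 0
n4 = n3 ⊼ in0 = 0 ⊼ 0 = 1
n5 = in1 ∧ n4 = 1 ∧ 1 = 1
n6 = n1 ⊕ n5 = 1 ⊕ 1 = 0
n7 = n1 ∧ n6 = 1 ∧ 0 = 0
So n6 = 0 and n7 = 0.

in0=0 in1=1 in2=1 in3=0 in4=0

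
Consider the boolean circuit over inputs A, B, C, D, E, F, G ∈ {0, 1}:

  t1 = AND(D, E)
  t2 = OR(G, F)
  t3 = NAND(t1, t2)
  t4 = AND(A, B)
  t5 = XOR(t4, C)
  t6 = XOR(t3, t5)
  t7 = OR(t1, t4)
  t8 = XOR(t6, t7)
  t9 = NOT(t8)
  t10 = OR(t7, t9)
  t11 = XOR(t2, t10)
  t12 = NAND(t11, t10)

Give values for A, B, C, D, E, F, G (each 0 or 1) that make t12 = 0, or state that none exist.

Check with A=1, B=1, C=1, D=0, E=0, F=0, G=0:
t1 = AND(D, E) = AND(0, 0) = 0
t2 = OR(G, F) = OR(0, 0) = 0
t3 = NAND(t1, t2) = NAND(0, 0) = 1
t4 = AND(A, B) = AND(1, 1) = 1
t5 = XOR(t4, C) = XOR(1, 1) = 0
t6 = XOR(t3, t5) = XOR(1, 0) = 1
t7 = OR(t1, t4) = OR(0, 1) = 1
t8 = XOR(t6, t7) = XOR(1, 1) = 0
t9 = NOT(t8) = NOT 0 = 1
t10 = OR(t7, t9) = OR(1, 1) = 1
t11 = XOR(t2, t10) = XOR(0, 1) = 1
t12 = NAND(t11, t10) = NAND(1, 1) = 0
So t12 = 0 as required.

A=1, B=1, C=1, D=0, E=0, F=0, G=0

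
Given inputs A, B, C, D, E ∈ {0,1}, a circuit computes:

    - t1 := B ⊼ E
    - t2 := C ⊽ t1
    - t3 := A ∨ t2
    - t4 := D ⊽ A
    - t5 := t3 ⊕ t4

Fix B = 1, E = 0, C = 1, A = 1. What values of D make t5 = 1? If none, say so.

D=0

t5 = t3 ⊕ t4 must be 1, so t3 and t4 differ.
Check with B = 1, E = 0, C = 1, A = 1 and D=0:
t1 = B ⊼ E = 1 ⊼ 0 = 1
t2 = C ⊽ t1 = 1 ⊽ 1 = 0
t3 = A ∨ t2 = 1 ∨ 0 = 1
t4 = D ⊽ A = 0 ⊽ 1 = 0
t5 = t3 ⊕ t4 = 1 ⊕ 0 = 1
So t5 = 1.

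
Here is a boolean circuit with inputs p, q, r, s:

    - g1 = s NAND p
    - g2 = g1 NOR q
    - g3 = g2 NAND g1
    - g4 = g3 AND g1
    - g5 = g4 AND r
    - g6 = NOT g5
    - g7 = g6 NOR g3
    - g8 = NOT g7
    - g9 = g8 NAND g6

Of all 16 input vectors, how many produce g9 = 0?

g9 = g8 NAND g6 must be 0, so both g8 = 1 and g6 = 1.
g8 = NOT g7 must be 1, so g7 = 0.
g6 = NOT g5 must be 1, so g5 = 0.
Enumerating the 16 input combinations, 10 give g9 = 0 and 6 give g9 = 1.

10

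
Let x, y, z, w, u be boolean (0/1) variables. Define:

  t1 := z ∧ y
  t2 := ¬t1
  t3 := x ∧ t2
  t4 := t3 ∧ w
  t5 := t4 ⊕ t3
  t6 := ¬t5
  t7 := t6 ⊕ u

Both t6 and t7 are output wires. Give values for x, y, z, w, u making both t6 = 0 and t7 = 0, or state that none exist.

x=1, y=0, z=0, w=0, u=0

Check with x=1, y=0, z=0, w=0, u=0:
t1 = z ∧ y = 0 ∧ 0 = 0
t2 = ¬t1 = ¬0 = 1
t3 = x ∧ t2 = 1 ∧ 1 = 1
t4 = t3 ∧ w = 1 ∧ 0 = 0
t5 = t4 ⊕ t3 = 0 ⊕ 1 = 1
t6 = ¬t5 = ¬1 = 0
t7 = t6 ⊕ u = 0 ⊕ 0 = 0
So t6 = 0 and t7 = 0.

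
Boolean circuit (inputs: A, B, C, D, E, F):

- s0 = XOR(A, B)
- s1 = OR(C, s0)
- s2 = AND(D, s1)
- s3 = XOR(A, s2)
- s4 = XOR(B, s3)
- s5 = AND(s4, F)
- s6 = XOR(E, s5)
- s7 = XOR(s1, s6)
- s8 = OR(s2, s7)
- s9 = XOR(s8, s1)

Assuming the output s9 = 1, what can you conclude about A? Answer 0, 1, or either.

Both values of A occur among assignments with s9 = 1:
  A=0: A=0, B=0, C=0, D=0, E=1, F=0
  A=1: A=1, B=0, C=0, D=0, E=0, F=1

either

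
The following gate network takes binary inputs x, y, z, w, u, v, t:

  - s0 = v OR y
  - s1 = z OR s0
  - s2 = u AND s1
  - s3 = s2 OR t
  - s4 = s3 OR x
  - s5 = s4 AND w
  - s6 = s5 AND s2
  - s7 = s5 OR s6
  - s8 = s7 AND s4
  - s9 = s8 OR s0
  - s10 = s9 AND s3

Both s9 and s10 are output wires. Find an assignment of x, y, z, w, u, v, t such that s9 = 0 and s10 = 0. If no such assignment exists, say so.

Check with x=0, y=0, z=0, w=0, u=1, v=0, t=0:
s0 = v OR y = 0 OR 0 = 0
s1 = z OR s0 = 0 OR 0 = 0
s2 = u AND s1 = 1 AND 0 = 0
s3 = s2 OR t = 0 OR 0 = 0
s4 = s3 OR x = 0 OR 0 = 0
s5 = s4 AND w = 0 AND 0 = 0
s6 = s5 AND s2 = 0 AND 0 = 0
s7 = s5 OR s6 = 0 OR 0 = 0
s8 = s7 AND s4 = 0 AND 0 = 0
s9 = s8 OR s0 = 0 OR 0 = 0
s10 = s9 AND s3 = 0 AND 0 = 0
So s9 = 0 and s10 = 0.

x=0, y=0, z=0, w=0, u=1, v=0, t=0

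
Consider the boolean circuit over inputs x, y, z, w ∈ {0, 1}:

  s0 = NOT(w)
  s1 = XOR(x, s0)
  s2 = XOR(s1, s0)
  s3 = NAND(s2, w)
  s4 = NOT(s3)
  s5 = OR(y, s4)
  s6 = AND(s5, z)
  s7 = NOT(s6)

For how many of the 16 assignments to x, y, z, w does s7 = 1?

s7 = NOT(s6) must be 1, so s6 = 0.
s6 = AND(s5, z) must be 0, so at least one of s5, z is 0.
Enumerating the 16 input combinations, 11 give s7 = 1 and 5 give s7 = 0.

11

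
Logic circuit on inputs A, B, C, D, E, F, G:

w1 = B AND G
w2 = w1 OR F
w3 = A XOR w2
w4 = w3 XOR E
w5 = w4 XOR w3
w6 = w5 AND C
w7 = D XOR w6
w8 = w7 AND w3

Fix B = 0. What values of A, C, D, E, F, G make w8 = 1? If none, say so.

A=1 C=1 D=1 E=0 F=0 G=1

Check with B = 0 and A=1, C=1, D=1, E=0, F=0, G=1:
w1 = B AND G = 0 AND 1 = 0
w2 = w1 OR F = 0 OR 0 = 0
w3 = A XOR w2 = 1 XOR 0 = 1
w4 = w3 XOR E = 1 XOR 0 = 1
w5 = w4 XOR w3 = 1 XOR 1 = 0
w6 = w5 AND C = 0 AND 1 = 0
w7 = D XOR w6 = 1 XOR 0 = 1
w8 = w7 AND w3 = 1 AND 1 = 1
So w8 = 1.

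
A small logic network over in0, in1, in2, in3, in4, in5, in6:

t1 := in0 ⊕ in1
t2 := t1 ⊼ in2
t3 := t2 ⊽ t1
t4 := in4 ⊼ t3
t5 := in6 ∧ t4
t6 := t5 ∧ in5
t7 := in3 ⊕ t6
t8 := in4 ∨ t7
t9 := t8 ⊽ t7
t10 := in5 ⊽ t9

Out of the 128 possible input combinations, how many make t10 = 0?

80

t10 = in5 ⊽ t9 must be 0, so at least one of in5, t9 is 1.
Enumerating the 128 input combinations, 80 give t10 = 0 and 48 give t10 = 1.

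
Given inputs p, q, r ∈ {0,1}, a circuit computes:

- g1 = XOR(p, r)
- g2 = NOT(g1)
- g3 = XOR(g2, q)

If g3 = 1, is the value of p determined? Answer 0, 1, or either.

Both values of p occur among assignments with g3 = 1:
  p=0: p=0, q=0, r=0
  p=1: p=1, q=0, r=1

either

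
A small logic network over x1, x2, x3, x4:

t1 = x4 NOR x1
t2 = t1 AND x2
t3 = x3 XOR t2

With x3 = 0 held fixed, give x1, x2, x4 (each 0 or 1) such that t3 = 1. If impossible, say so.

x1=0, x2=1, x4=0

t3 = x3 XOR t2 must be 1, so x3 and t2 differ.
Check with x3 = 0 and x1=0, x2=1, x4=0:
t1 = x4 NOR x1 = 0 NOR 0 = 1
t2 = t1 AND x2 = 1 AND 1 = 1
t3 = x3 XOR t2 = 0 XOR 1 = 1
So t3 = 1.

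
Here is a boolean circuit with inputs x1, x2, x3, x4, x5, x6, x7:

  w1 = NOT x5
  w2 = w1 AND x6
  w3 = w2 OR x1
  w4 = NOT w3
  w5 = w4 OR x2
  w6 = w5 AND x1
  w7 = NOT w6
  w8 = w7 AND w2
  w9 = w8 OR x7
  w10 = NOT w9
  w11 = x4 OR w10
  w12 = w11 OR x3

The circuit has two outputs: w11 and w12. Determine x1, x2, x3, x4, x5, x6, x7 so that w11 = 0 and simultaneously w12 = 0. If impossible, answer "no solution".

Check with x1=1 x2=0 x3=0 x4=0 x5=0 x6=1 x7=1:
w1 = NOT x5 = NOT 0 = 1
w2 = w1 AND x6 = 1 AND 1 = 1
w3 = w2 OR x1 = 1 OR 1 = 1
w4 = NOT w3 = NOT 1 = 0
w5 = w4 OR x2 = 0 OR 0 = 0
w6 = w5 AND x1 = 0 AND 1 = 0
w7 = NOT w6 = NOT 0 = 1
w8 = w7 AND w2 = 1 AND 1 = 1
w9 = w8 OR x7 = 1 OR 1 = 1
w10 = NOT w9 = NOT 1 = 0
w11 = x4 OR w10 = 0 OR 0 = 0
w12 = w11 OR x3 = 0 OR 0 = 0
So w11 = 0 and w12 = 0.

x1=1 x2=0 x3=0 x4=0 x5=0 x6=1 x7=1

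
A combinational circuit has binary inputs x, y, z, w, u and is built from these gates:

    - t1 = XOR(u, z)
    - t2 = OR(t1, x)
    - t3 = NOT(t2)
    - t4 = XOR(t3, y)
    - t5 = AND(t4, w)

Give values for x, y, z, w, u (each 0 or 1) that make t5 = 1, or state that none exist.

x=1, y=1, z=0, w=1, u=0

t5 = AND(t4, w) must be 1, so both t4 = 1 and w = 1.
t4 = XOR(t3, y) must be 1, so t3 and y differ.
Check with x=1, y=1, z=0, w=1, u=0:
t1 = XOR(u, z) = XOR(0, 0) = 0
t2 = OR(t1, x) = OR(0, 1) = 1
t3 = NOT(t2) = NOT 1 = 0
t4 = XOR(t3, y) = XOR(0, 1) = 1
t5 = AND(t4, w) = AND(1, 1) = 1
So t5 = 1 as required.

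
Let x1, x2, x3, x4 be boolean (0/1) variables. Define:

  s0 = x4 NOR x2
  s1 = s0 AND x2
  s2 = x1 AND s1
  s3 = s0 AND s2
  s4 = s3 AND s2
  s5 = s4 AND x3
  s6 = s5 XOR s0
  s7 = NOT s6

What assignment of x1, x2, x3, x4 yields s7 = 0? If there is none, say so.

s7 = NOT s6 must be 0, so s6 = 1.
s6 = s5 XOR s0 must be 1, so s5 and s0 differ.
Check with x1=1 x2=0 x3=1 x4=0:
s0 = x4 NOR x2 = 0 NOR 0 = 1
s1 = s0 AND x2 = 1 AND 0 = 0
s2 = x1 AND s1 = 1 AND 0 = 0
s3 = s0 AND s2 = 1 AND 0 = 0
s4 = s3 AND s2 = 0 AND 0 = 0
s5 = s4 AND x3 = 0 AND 1 = 0
s6 = s5 XOR s0 = 0 XOR 1 = 1
s7 = NOT s6 = NOT 1 = 0
So s7 = 0 as required.

x1=1 x2=0 x3=1 x4=0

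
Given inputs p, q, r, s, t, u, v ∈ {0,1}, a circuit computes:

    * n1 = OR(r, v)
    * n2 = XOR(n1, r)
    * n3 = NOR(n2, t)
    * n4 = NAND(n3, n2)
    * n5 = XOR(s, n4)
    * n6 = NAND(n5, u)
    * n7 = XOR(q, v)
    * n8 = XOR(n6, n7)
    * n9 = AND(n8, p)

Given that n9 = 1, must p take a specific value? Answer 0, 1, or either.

n9 = AND(n8, p) must be 1, so both n8 = 1 and p = 1.
Every assignment with n9 = 1 has p = 1; there are 32 such assignment(s).

1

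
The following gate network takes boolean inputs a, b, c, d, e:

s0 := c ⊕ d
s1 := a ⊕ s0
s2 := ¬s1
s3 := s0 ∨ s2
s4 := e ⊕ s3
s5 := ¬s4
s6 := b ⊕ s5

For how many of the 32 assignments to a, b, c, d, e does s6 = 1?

16

s6 = b ⊕ s5 must be 1, so b and s5 differ.
Enumerating the 32 input combinations, 16 give s6 = 1 and 16 give s6 = 0.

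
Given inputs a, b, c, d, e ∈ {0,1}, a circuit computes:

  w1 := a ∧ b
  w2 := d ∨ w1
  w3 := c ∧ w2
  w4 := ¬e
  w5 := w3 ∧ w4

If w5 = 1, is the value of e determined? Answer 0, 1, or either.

w5 = w3 ∧ w4 must be 1, so both w3 = 1 and w4 = 1.
w3 = c ∧ w2 must be 1, so both c = 1 and w2 = 1.
Every assignment with w5 = 1 has e = 0; there are 5 such assignment(s).

0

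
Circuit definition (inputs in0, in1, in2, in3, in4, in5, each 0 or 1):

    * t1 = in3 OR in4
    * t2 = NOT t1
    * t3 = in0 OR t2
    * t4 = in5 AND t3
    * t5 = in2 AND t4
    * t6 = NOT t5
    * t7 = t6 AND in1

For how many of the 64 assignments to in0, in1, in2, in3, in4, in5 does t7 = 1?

27

t7 = t6 AND in1 must be 1, so both t6 = 1 and in1 = 1.
t6 = NOT t5 must be 1, so t5 = 0.
t5 = in2 AND t4 must be 0, so at least one of in2, t4 is 0.
Enumerating the 64 input combinations, 27 give t7 = 1 and 37 give t7 = 0.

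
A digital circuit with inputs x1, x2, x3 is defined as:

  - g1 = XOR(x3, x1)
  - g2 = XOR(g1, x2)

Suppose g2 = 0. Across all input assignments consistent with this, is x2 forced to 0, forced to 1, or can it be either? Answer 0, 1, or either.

either

Both values of x2 occur among assignments with g2 = 0:
  x2=0: x1=0, x2=0, x3=0
  x2=1: x1=0, x2=1, x3=1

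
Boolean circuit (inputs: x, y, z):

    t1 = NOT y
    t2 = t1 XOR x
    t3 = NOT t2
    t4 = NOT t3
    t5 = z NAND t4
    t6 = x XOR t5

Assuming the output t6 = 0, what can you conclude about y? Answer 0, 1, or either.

Both values of y occur among assignments with t6 = 0:
  y=0: x=0, y=0, z=1
  y=1: x=1, y=1, z=0

either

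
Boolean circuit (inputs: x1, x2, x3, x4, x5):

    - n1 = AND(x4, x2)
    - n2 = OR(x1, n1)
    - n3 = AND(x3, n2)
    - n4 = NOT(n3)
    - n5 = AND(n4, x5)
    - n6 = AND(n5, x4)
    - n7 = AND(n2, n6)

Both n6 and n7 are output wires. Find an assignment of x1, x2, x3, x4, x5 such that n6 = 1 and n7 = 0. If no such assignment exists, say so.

Check with x1=0, x2=0, x3=1, x4=1, x5=1:
n1 = AND(x4, x2) = AND(1, 0) = 0
n2 = OR(x1, n1) = OR(0, 0) = 0
n3 = AND(x3, n2) = AND(1, 0) = 0
n4 = NOT(n3) = NOT 0 = 1
n5 = AND(n4, x5) = AND(1, 1) = 1
n6 = AND(n5, x4) = AND(1, 1) = 1
n7 = AND(n2, n6) = AND(0, 1) = 0
So n6 = 1 and n7 = 0.

x1=0, x2=0, x3=1, x4=1, x5=1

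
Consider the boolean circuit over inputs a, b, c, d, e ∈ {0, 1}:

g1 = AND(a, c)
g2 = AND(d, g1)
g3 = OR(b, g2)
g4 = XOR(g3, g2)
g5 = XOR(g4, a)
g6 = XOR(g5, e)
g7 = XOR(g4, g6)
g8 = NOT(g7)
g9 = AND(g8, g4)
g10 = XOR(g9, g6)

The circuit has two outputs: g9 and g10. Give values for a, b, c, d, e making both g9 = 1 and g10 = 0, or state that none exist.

Check with a=0, b=1, c=1, d=0, e=0:
g1 = AND(a, c) = AND(0, 1) = 0
g2 = AND(d, g1) = AND(0, 0) = 0
g3 = OR(b, g2) = OR(1, 0) = 1
g4 = XOR(g3, g2) = XOR(1, 0) = 1
g5 = XOR(g4, a) = XOR(1, 0) = 1
g6 = XOR(g5, e) = XOR(1, 0) = 1
g7 = XOR(g4, g6) = XOR(1, 1) = 0
g8 = NOT(g7) = NOT 0 = 1
g9 = AND(g8, g4) = AND(1, 1) = 1
g10 = XOR(g9, g6) = XOR(1, 1) = 0
So g9 = 1 and g10 = 0.

a=0, b=1, c=1, d=0, e=0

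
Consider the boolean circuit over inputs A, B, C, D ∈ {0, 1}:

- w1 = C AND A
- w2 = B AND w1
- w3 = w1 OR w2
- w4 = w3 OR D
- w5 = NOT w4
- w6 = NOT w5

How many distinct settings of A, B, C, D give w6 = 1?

w6 = NOT w5 must be 1, so w5 = 0.
w5 = NOT w4 must be 0, so w4 = 1.
Enumerating the 16 input combinations, 10 give w6 = 1 and 6 give w6 = 0.

10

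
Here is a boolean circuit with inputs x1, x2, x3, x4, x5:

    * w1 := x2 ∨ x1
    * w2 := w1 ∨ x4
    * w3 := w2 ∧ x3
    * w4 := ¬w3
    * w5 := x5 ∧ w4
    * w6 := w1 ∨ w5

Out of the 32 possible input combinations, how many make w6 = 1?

w6 = w1 ∨ w5 must be 1, so at least one of w1, w5 is 1.
Enumerating the 32 input combinations, 27 give w6 = 1 and 5 give w6 = 0.

27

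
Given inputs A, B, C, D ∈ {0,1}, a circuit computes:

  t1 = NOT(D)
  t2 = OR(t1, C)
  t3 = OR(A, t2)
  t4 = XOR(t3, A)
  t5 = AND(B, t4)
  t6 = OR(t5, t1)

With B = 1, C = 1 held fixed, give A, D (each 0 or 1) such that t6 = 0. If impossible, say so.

t6 = OR(t5, t1) must be 0, so both t5 = 0 and t1 = 0.
t5 = AND(B, t4) must be 0, so at least one of B, t4 is 0.
Check with B = 1, C = 1 and A=1, D=1:
t1 = NOT(D) = NOT 1 = 0
t2 = OR(t1, C) = OR(0, 1) = 1
t3 = OR(A, t2) = OR(1, 1) = 1
t4 = XOR(t3, A) = XOR(1, 1) = 0
t5 = AND(B, t4) = AND(1, 0) = 0
t6 = OR(t5, t1) = OR(0, 0) = 0
So t6 = 0.

A=1 D=1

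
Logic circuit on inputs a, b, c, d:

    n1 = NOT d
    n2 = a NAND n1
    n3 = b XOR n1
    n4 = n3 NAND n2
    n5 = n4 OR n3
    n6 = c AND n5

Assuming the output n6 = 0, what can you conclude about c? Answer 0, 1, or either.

n6 = c AND n5 must be 0, so at least one of c, n5 is 0.
Every assignment with n6 = 0 has c = 0; there are 8 such assignment(s).

0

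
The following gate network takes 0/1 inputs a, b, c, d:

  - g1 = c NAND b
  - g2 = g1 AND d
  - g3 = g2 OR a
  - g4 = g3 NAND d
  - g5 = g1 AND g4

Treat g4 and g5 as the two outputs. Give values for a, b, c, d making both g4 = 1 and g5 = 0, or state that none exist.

Check with a=1, b=1, c=1, d=0:
g1 = c NAND b = 1 NAND 1 = 0
g2 = g1 AND d = 0 AND 0 = 0
g3 = g2 OR a = 0 OR 1 = 1
g4 = g3 NAND d = 1 NAND 0 = 1
g5 = g1 AND g4 = 0 AND 1 = 0
So g4 = 1 and g5 = 0.

a=1, b=1, c=1, d=0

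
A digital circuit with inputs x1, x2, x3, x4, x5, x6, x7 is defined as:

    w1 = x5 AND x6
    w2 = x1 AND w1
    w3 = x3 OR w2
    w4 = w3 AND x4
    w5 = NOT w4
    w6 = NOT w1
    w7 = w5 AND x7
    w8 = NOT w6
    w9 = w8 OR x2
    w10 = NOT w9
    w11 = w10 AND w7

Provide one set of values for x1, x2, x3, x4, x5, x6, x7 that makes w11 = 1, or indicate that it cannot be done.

w11 = w10 AND w7 must be 1, so both w10 = 1 and w7 = 1.
Check with x1=0, x2=0, x3=1, x4=0, x5=1, x6=0, x7=1:
w1 = x5 AND x6 = 1 AND 0 = 0
w2 = x1 AND w1 = 0 AND 0 = 0
w3 = x3 OR w2 = 1 OR 0 = 1
w4 = w3 AND x4 = 1 AND 0 = 0
w5 = NOT w4 = NOT 0 = 1
w6 = NOT w1 = NOT 0 = 1
w7 = w5 AND x7 = 1 AND 1 = 1
w8 = NOT w6 = NOT 1 = 0
w9 = w8 OR x2 = 0 OR 0 = 0
w10 = NOT w9 = NOT 0 = 1
w11 = w10 AND w7 = 1 AND 1 = 1
So w11 = 1 as required.

x1=0, x2=0, x3=1, x4=0, x5=1, x6=0, x7=1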